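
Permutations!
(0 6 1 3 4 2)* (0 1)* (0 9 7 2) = (0 6 9 7 2 1 3 4) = [6, 3, 1, 4, 0, 5, 9, 2, 8, 7]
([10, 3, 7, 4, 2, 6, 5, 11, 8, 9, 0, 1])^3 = [10, 2, 1, 7, 11, 6, 5, 3, 8, 9, 0, 4]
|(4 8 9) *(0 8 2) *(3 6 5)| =|(0 8 9 4 2)(3 6 5)| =15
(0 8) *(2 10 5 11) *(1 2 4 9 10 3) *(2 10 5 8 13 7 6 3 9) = (0 13 7 6 3 1 10 8)(2 9 5 11 4) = [13, 10, 9, 1, 2, 11, 3, 6, 0, 5, 8, 4, 12, 7]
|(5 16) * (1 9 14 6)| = 4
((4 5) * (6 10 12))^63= (12)(4 5)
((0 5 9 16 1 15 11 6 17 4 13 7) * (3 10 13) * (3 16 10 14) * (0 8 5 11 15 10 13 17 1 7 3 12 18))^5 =(0 17 5 12 1 7 3 11 4 9 18 10 8 14 6 16 13)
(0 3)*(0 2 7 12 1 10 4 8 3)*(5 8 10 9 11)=(1 9 11 5 8 3 2 7 12)(4 10)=[0, 9, 7, 2, 10, 8, 6, 12, 3, 11, 4, 5, 1]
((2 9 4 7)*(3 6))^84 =((2 9 4 7)(3 6))^84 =(9)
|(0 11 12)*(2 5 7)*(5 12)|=|(0 11 5 7 2 12)|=6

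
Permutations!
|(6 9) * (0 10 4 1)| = 4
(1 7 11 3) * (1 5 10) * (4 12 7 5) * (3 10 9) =(1 5 9 3 4 12 7 11 10) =[0, 5, 2, 4, 12, 9, 6, 11, 8, 3, 1, 10, 7]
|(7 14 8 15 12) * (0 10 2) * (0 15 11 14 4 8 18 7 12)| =12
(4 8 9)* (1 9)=[0, 9, 2, 3, 8, 5, 6, 7, 1, 4]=(1 9 4 8)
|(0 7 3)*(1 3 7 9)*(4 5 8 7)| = 4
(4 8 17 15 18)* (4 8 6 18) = (4 6 18 8 17 15) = [0, 1, 2, 3, 6, 5, 18, 7, 17, 9, 10, 11, 12, 13, 14, 4, 16, 15, 8]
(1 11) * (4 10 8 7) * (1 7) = (1 11 7 4 10 8) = [0, 11, 2, 3, 10, 5, 6, 4, 1, 9, 8, 7]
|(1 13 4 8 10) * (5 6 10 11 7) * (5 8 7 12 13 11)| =10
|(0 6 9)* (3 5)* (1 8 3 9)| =|(0 6 1 8 3 5 9)| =7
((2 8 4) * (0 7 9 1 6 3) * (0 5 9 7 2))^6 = ((0 2 8 4)(1 6 3 5 9))^6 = (0 8)(1 6 3 5 9)(2 4)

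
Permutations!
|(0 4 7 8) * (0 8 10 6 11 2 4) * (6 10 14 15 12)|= 8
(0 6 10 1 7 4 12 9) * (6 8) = (0 8 6 10 1 7 4 12 9) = [8, 7, 2, 3, 12, 5, 10, 4, 6, 0, 1, 11, 9]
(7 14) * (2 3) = (2 3)(7 14) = [0, 1, 3, 2, 4, 5, 6, 14, 8, 9, 10, 11, 12, 13, 7]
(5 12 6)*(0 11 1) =(0 11 1)(5 12 6) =[11, 0, 2, 3, 4, 12, 5, 7, 8, 9, 10, 1, 6]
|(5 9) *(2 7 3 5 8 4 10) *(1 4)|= 9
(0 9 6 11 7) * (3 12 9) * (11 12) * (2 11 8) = (0 3 8 2 11 7)(6 12 9) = [3, 1, 11, 8, 4, 5, 12, 0, 2, 6, 10, 7, 9]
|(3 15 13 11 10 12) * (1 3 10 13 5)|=|(1 3 15 5)(10 12)(11 13)|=4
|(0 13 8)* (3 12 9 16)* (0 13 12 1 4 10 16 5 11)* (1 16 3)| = 10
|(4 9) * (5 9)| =3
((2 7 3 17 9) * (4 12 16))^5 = (17)(4 16 12)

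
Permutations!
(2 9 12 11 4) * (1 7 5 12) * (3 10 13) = (1 7 5 12 11 4 2 9)(3 10 13) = [0, 7, 9, 10, 2, 12, 6, 5, 8, 1, 13, 4, 11, 3]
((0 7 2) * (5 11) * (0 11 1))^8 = (0 2 5)(1 7 11)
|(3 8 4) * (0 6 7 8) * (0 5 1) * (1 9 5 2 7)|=|(0 6 1)(2 7 8 4 3)(5 9)|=30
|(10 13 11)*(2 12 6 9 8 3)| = 6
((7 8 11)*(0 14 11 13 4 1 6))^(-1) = ((0 14 11 7 8 13 4 1 6))^(-1) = (0 6 1 4 13 8 7 11 14)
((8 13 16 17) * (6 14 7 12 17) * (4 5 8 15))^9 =(4 17 7 6 13 5 15 12 14 16 8)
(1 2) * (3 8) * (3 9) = (1 2)(3 8 9) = [0, 2, 1, 8, 4, 5, 6, 7, 9, 3]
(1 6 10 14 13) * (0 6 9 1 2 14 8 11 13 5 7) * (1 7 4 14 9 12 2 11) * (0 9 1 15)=(0 6 10 8 15)(1 12 2)(4 14 5)(7 9)(11 13)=[6, 12, 1, 3, 14, 4, 10, 9, 15, 7, 8, 13, 2, 11, 5, 0]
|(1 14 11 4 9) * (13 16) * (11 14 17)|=|(1 17 11 4 9)(13 16)|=10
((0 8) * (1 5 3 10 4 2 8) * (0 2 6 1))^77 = (1 6 4 10 3 5)(2 8)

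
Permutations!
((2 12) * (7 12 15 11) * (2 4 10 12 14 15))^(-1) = (4 12 10)(7 11 15 14)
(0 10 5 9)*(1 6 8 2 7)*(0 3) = (0 10 5 9 3)(1 6 8 2 7) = [10, 6, 7, 0, 4, 9, 8, 1, 2, 3, 5]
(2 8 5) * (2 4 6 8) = (4 6 8 5) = [0, 1, 2, 3, 6, 4, 8, 7, 5]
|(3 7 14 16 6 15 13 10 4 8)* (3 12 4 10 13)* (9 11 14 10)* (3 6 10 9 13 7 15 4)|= 42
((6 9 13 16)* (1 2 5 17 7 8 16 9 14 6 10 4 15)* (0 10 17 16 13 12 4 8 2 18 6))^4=(0 9 1)(2 7 17 16 5)(4 6 8)(10 12 18)(13 15 14)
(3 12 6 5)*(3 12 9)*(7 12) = (3 9)(5 7 12 6) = [0, 1, 2, 9, 4, 7, 5, 12, 8, 3, 10, 11, 6]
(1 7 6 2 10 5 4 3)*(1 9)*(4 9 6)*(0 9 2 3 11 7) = (0 9 1)(2 10 5)(3 6)(4 11 7) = [9, 0, 10, 6, 11, 2, 3, 4, 8, 1, 5, 7]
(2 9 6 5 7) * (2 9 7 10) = (2 7 9 6 5 10) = [0, 1, 7, 3, 4, 10, 5, 9, 8, 6, 2]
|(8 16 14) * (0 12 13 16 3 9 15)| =|(0 12 13 16 14 8 3 9 15)| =9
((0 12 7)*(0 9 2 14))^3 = ((0 12 7 9 2 14))^3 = (0 9)(2 12)(7 14)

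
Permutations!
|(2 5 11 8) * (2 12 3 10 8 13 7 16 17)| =|(2 5 11 13 7 16 17)(3 10 8 12)| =28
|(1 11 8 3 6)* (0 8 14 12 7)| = 9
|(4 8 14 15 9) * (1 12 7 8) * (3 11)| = 8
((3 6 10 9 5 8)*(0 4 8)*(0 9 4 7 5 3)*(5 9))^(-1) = ((0 7 9 3 6 10 4 8))^(-1) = (0 8 4 10 6 3 9 7)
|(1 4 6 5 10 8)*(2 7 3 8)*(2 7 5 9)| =10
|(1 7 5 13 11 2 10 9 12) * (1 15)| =10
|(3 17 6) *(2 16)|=6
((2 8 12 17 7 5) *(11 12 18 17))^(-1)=(2 5 7 17 18 8)(11 12)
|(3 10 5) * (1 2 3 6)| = |(1 2 3 10 5 6)| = 6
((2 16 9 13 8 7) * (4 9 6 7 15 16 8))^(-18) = ((2 8 15 16 6 7)(4 9 13))^(-18) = (16)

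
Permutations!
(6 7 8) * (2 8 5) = (2 8 6 7 5) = [0, 1, 8, 3, 4, 2, 7, 5, 6]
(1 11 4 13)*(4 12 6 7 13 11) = (1 4 11 12 6 7 13) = [0, 4, 2, 3, 11, 5, 7, 13, 8, 9, 10, 12, 6, 1]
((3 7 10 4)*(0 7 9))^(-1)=(0 9 3 4 10 7)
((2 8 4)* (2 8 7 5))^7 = ((2 7 5)(4 8))^7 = (2 7 5)(4 8)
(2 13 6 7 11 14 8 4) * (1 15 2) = [0, 15, 13, 3, 1, 5, 7, 11, 4, 9, 10, 14, 12, 6, 8, 2] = (1 15 2 13 6 7 11 14 8 4)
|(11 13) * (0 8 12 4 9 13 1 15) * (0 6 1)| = 21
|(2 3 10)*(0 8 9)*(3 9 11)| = 7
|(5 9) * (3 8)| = 2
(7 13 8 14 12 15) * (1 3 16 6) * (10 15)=(1 3 16 6)(7 13 8 14 12 10 15)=[0, 3, 2, 16, 4, 5, 1, 13, 14, 9, 15, 11, 10, 8, 12, 7, 6]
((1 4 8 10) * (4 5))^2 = (1 4 10 5 8)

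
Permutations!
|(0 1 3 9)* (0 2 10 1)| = 5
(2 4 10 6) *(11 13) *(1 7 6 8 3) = (1 7 6 2 4 10 8 3)(11 13) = [0, 7, 4, 1, 10, 5, 2, 6, 3, 9, 8, 13, 12, 11]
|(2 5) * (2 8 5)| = |(5 8)| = 2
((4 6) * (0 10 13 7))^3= ((0 10 13 7)(4 6))^3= (0 7 13 10)(4 6)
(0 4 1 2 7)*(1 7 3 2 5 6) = (0 4 7)(1 5 6)(2 3) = [4, 5, 3, 2, 7, 6, 1, 0]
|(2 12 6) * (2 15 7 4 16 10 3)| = 9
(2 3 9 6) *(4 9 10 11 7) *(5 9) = (2 3 10 11 7 4 5 9 6) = [0, 1, 3, 10, 5, 9, 2, 4, 8, 6, 11, 7]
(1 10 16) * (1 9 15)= (1 10 16 9 15)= [0, 10, 2, 3, 4, 5, 6, 7, 8, 15, 16, 11, 12, 13, 14, 1, 9]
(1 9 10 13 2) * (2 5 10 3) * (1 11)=[0, 9, 11, 2, 4, 10, 6, 7, 8, 3, 13, 1, 12, 5]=(1 9 3 2 11)(5 10 13)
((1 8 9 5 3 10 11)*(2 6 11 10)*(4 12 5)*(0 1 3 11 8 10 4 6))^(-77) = (0 12 2 4 3 10 11 1 5)(6 8 9)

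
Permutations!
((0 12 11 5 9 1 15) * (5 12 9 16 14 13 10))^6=(0 1)(5 16 14 13 10)(9 15)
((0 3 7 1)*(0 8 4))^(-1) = (0 4 8 1 7 3) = ((0 3 7 1 8 4))^(-1)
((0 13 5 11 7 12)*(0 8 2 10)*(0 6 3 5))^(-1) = ((0 13)(2 10 6 3 5 11 7 12 8))^(-1) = (0 13)(2 8 12 7 11 5 3 6 10)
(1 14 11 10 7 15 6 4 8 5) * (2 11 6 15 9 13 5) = [0, 14, 11, 3, 8, 1, 4, 9, 2, 13, 7, 10, 12, 5, 6, 15] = (15)(1 14 6 4 8 2 11 10 7 9 13 5)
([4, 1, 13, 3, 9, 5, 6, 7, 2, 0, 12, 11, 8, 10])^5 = [9, 1, 2, 3, 0, 5, 6, 7, 8, 4, 10, 11, 12, 13]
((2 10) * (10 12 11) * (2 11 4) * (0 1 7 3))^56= (2 4 12)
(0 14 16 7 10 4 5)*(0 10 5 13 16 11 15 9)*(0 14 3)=(0 3)(4 13 16 7 5 10)(9 14 11 15)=[3, 1, 2, 0, 13, 10, 6, 5, 8, 14, 4, 15, 12, 16, 11, 9, 7]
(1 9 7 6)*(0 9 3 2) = [9, 3, 0, 2, 4, 5, 1, 6, 8, 7] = (0 9 7 6 1 3 2)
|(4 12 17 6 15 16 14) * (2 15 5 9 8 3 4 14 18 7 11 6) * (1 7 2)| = |(1 7 11 6 5 9 8 3 4 12 17)(2 15 16 18)| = 44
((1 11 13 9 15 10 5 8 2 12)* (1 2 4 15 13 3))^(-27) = ((1 11 3)(2 12)(4 15 10 5 8)(9 13))^(-27) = (2 12)(4 5 15 8 10)(9 13)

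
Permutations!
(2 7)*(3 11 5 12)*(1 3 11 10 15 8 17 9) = (1 3 10 15 8 17 9)(2 7)(5 12 11) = [0, 3, 7, 10, 4, 12, 6, 2, 17, 1, 15, 5, 11, 13, 14, 8, 16, 9]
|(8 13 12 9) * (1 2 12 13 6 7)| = |(13)(1 2 12 9 8 6 7)| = 7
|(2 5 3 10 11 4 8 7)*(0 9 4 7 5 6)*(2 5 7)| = 11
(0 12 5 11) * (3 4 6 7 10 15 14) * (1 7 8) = (0 12 5 11)(1 7 10 15 14 3 4 6 8) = [12, 7, 2, 4, 6, 11, 8, 10, 1, 9, 15, 0, 5, 13, 3, 14]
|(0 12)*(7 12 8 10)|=5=|(0 8 10 7 12)|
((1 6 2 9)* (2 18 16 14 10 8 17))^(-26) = (1 14 2 18 8)(6 10 9 16 17)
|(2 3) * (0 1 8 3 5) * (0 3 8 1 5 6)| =|(8)(0 5 3 2 6)| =5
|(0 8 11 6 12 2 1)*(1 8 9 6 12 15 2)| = |(0 9 6 15 2 8 11 12 1)| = 9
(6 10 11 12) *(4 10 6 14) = (4 10 11 12 14) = [0, 1, 2, 3, 10, 5, 6, 7, 8, 9, 11, 12, 14, 13, 4]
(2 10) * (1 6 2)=[0, 6, 10, 3, 4, 5, 2, 7, 8, 9, 1]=(1 6 2 10)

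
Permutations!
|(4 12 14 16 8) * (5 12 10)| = 7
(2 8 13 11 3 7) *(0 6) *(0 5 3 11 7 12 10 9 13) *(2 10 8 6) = (0 2 6 5 3 12 8)(7 10 9 13) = [2, 1, 6, 12, 4, 3, 5, 10, 0, 13, 9, 11, 8, 7]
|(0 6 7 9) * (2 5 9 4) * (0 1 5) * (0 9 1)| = 6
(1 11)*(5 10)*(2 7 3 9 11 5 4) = (1 5 10 4 2 7 3 9 11) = [0, 5, 7, 9, 2, 10, 6, 3, 8, 11, 4, 1]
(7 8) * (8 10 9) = (7 10 9 8) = [0, 1, 2, 3, 4, 5, 6, 10, 7, 8, 9]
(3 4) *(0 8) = (0 8)(3 4) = [8, 1, 2, 4, 3, 5, 6, 7, 0]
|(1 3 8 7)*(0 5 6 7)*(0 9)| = 8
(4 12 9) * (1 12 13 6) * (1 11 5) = (1 12 9 4 13 6 11 5) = [0, 12, 2, 3, 13, 1, 11, 7, 8, 4, 10, 5, 9, 6]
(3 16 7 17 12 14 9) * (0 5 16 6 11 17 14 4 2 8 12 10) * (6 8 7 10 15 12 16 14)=(0 5 14 9 3 8 16 10)(2 7 6 11 17 15 12 4)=[5, 1, 7, 8, 2, 14, 11, 6, 16, 3, 0, 17, 4, 13, 9, 12, 10, 15]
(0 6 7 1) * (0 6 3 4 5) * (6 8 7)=(0 3 4 5)(1 8 7)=[3, 8, 2, 4, 5, 0, 6, 1, 7]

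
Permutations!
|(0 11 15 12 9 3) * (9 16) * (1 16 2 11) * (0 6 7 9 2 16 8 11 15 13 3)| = |(0 1 8 11 13 3 6 7 9)(2 15 12 16)| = 36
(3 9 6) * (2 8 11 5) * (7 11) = [0, 1, 8, 9, 4, 2, 3, 11, 7, 6, 10, 5] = (2 8 7 11 5)(3 9 6)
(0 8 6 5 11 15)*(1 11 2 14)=(0 8 6 5 2 14 1 11 15)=[8, 11, 14, 3, 4, 2, 5, 7, 6, 9, 10, 15, 12, 13, 1, 0]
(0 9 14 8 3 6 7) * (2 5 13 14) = [9, 1, 5, 6, 4, 13, 7, 0, 3, 2, 10, 11, 12, 14, 8] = (0 9 2 5 13 14 8 3 6 7)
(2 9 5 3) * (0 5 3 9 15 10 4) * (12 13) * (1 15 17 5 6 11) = (0 6 11 1 15 10 4)(2 17 5 9 3)(12 13) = [6, 15, 17, 2, 0, 9, 11, 7, 8, 3, 4, 1, 13, 12, 14, 10, 16, 5]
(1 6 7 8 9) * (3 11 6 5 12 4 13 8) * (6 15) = (1 5 12 4 13 8 9)(3 11 15 6 7) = [0, 5, 2, 11, 13, 12, 7, 3, 9, 1, 10, 15, 4, 8, 14, 6]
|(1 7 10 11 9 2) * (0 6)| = 6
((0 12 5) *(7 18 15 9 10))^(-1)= ((0 12 5)(7 18 15 9 10))^(-1)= (0 5 12)(7 10 9 15 18)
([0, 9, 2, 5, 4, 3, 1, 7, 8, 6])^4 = (1 9 6)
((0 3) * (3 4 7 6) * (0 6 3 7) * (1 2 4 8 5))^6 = ((0 8 5 1 2 4)(3 6 7))^6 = (8)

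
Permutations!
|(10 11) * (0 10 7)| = |(0 10 11 7)| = 4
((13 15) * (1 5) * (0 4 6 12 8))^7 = ((0 4 6 12 8)(1 5)(13 15))^7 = (0 6 8 4 12)(1 5)(13 15)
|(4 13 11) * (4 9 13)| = |(9 13 11)| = 3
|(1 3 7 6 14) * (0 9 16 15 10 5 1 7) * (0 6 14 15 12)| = |(0 9 16 12)(1 3 6 15 10 5)(7 14)| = 12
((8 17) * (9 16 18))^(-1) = ((8 17)(9 16 18))^(-1) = (8 17)(9 18 16)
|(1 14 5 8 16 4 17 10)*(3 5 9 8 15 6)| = |(1 14 9 8 16 4 17 10)(3 5 15 6)| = 8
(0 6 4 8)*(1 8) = (0 6 4 1 8) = [6, 8, 2, 3, 1, 5, 4, 7, 0]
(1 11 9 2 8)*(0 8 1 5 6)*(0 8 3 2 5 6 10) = (0 3 2 1 11 9 5 10)(6 8) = [3, 11, 1, 2, 4, 10, 8, 7, 6, 5, 0, 9]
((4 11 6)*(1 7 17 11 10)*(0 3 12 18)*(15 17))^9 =(0 3 12 18)(1 7 15 17 11 6 4 10)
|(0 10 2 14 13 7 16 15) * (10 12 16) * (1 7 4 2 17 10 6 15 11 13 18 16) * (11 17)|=18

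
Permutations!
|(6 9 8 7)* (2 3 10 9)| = 7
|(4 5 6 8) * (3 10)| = 4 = |(3 10)(4 5 6 8)|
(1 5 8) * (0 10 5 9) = (0 10 5 8 1 9) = [10, 9, 2, 3, 4, 8, 6, 7, 1, 0, 5]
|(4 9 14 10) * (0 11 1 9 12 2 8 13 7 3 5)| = |(0 11 1 9 14 10 4 12 2 8 13 7 3 5)| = 14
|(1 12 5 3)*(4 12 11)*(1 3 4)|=6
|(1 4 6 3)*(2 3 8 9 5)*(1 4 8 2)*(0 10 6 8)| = |(0 10 6 2 3 4 8 9 5 1)| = 10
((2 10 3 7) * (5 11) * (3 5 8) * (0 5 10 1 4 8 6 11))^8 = (11)(1 8 7)(2 4 3)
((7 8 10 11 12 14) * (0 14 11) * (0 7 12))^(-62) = ((0 14 12 11)(7 8 10))^(-62) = (0 12)(7 8 10)(11 14)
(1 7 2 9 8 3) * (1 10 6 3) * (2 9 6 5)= (1 7 9 8)(2 6 3 10 5)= [0, 7, 6, 10, 4, 2, 3, 9, 1, 8, 5]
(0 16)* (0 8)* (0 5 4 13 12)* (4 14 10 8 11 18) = (0 16 11 18 4 13 12)(5 14 10 8) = [16, 1, 2, 3, 13, 14, 6, 7, 5, 9, 8, 18, 0, 12, 10, 15, 11, 17, 4]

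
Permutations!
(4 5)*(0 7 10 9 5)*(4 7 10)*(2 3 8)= (0 10 9 5 7 4)(2 3 8)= [10, 1, 3, 8, 0, 7, 6, 4, 2, 5, 9]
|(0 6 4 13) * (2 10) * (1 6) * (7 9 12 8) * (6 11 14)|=28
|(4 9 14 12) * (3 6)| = 4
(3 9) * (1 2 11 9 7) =(1 2 11 9 3 7) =[0, 2, 11, 7, 4, 5, 6, 1, 8, 3, 10, 9]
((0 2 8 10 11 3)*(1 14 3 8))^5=((0 2 1 14 3)(8 10 11))^5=(14)(8 11 10)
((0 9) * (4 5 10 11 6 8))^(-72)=(11)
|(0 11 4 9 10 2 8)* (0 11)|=6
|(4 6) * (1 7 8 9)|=4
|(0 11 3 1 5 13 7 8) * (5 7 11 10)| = 9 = |(0 10 5 13 11 3 1 7 8)|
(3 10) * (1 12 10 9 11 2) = (1 12 10 3 9 11 2) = [0, 12, 1, 9, 4, 5, 6, 7, 8, 11, 3, 2, 10]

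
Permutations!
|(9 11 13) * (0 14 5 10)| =12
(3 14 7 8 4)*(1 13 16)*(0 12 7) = (0 12 7 8 4 3 14)(1 13 16) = [12, 13, 2, 14, 3, 5, 6, 8, 4, 9, 10, 11, 7, 16, 0, 15, 1]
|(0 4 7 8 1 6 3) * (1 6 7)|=7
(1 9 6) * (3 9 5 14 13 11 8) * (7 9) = (1 5 14 13 11 8 3 7 9 6) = [0, 5, 2, 7, 4, 14, 1, 9, 3, 6, 10, 8, 12, 11, 13]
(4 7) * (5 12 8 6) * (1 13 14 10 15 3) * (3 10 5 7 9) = [0, 13, 2, 1, 9, 12, 7, 4, 6, 3, 15, 11, 8, 14, 5, 10] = (1 13 14 5 12 8 6 7 4 9 3)(10 15)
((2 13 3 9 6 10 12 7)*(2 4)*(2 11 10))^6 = ((2 13 3 9 6)(4 11 10 12 7))^6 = (2 13 3 9 6)(4 11 10 12 7)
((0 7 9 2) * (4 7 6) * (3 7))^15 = ((0 6 4 3 7 9 2))^15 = (0 6 4 3 7 9 2)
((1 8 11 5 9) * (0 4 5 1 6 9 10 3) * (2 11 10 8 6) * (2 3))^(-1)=(0 3 9 6 1 11 2 10 8 5 4)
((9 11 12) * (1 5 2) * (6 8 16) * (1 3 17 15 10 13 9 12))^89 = ((1 5 2 3 17 15 10 13 9 11)(6 8 16))^89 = (1 11 9 13 10 15 17 3 2 5)(6 16 8)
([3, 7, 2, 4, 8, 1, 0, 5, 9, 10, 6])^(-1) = (0 6 10 9 8 4 3)(1 5 7)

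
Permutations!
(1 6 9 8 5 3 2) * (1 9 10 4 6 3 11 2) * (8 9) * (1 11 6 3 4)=(1 4 3 11 2 8 5 6 10)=[0, 4, 8, 11, 3, 6, 10, 7, 5, 9, 1, 2]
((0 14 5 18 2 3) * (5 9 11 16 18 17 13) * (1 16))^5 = ((0 14 9 11 1 16 18 2 3)(5 17 13))^5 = (0 16 14 18 9 2 11 3 1)(5 13 17)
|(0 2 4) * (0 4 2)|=|(4)|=1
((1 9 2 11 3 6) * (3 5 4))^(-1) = (1 6 3 4 5 11 2 9)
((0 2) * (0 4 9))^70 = ((0 2 4 9))^70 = (0 4)(2 9)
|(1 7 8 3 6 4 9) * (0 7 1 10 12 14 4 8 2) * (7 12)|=|(0 12 14 4 9 10 7 2)(3 6 8)|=24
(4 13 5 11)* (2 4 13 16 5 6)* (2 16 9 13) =(2 4 9 13 6 16 5 11) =[0, 1, 4, 3, 9, 11, 16, 7, 8, 13, 10, 2, 12, 6, 14, 15, 5]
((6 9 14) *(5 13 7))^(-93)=(14)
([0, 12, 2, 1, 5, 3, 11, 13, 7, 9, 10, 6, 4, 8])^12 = [0, 4, 2, 12, 3, 1, 6, 7, 8, 9, 10, 11, 5, 13]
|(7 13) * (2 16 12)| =|(2 16 12)(7 13)| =6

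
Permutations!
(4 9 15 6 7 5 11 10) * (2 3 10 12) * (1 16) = (1 16)(2 3 10 4 9 15 6 7 5 11 12) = [0, 16, 3, 10, 9, 11, 7, 5, 8, 15, 4, 12, 2, 13, 14, 6, 1]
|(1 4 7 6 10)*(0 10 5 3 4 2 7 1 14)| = 21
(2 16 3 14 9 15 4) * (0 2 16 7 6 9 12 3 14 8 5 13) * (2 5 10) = (0 5 13)(2 7 6 9 15 4 16 14 12 3 8 10) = [5, 1, 7, 8, 16, 13, 9, 6, 10, 15, 2, 11, 3, 0, 12, 4, 14]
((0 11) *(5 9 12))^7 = (0 11)(5 9 12)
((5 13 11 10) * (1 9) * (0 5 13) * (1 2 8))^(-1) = (0 5)(1 8 2 9)(10 11 13)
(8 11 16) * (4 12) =[0, 1, 2, 3, 12, 5, 6, 7, 11, 9, 10, 16, 4, 13, 14, 15, 8] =(4 12)(8 11 16)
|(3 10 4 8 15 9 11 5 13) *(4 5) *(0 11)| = 12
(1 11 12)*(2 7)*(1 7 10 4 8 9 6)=[0, 11, 10, 3, 8, 5, 1, 2, 9, 6, 4, 12, 7]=(1 11 12 7 2 10 4 8 9 6)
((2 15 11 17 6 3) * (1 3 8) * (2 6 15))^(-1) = ((1 3 6 8)(11 17 15))^(-1) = (1 8 6 3)(11 15 17)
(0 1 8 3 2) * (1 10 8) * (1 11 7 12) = (0 10 8 3 2)(1 11 7 12) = [10, 11, 0, 2, 4, 5, 6, 12, 3, 9, 8, 7, 1]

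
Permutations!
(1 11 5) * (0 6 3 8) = (0 6 3 8)(1 11 5) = [6, 11, 2, 8, 4, 1, 3, 7, 0, 9, 10, 5]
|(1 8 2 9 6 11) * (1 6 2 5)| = 6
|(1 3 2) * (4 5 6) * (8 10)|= |(1 3 2)(4 5 6)(8 10)|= 6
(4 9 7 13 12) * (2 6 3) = (2 6 3)(4 9 7 13 12) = [0, 1, 6, 2, 9, 5, 3, 13, 8, 7, 10, 11, 4, 12]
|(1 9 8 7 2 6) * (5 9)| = |(1 5 9 8 7 2 6)| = 7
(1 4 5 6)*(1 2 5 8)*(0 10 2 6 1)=[10, 4, 5, 3, 8, 1, 6, 7, 0, 9, 2]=(0 10 2 5 1 4 8)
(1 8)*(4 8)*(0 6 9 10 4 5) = (0 6 9 10 4 8 1 5) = [6, 5, 2, 3, 8, 0, 9, 7, 1, 10, 4]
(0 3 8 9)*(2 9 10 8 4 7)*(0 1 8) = (0 3 4 7 2 9 1 8 10) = [3, 8, 9, 4, 7, 5, 6, 2, 10, 1, 0]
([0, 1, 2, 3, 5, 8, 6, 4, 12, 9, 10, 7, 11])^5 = [0, 1, 2, 3, 7, 4, 6, 11, 5, 9, 10, 12, 8]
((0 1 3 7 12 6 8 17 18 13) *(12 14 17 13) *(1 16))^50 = (0 1 7 17 12 8)(3 14 18 6 13 16)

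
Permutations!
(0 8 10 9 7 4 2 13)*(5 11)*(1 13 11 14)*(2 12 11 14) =[8, 13, 14, 3, 12, 2, 6, 4, 10, 7, 9, 5, 11, 0, 1] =(0 8 10 9 7 4 12 11 5 2 14 1 13)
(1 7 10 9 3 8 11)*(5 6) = (1 7 10 9 3 8 11)(5 6) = [0, 7, 2, 8, 4, 6, 5, 10, 11, 3, 9, 1]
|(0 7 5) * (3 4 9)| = |(0 7 5)(3 4 9)| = 3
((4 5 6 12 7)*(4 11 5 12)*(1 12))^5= (1 6 11 12 4 5 7)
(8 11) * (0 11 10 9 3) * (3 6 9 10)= (0 11 8 3)(6 9)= [11, 1, 2, 0, 4, 5, 9, 7, 3, 6, 10, 8]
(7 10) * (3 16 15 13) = (3 16 15 13)(7 10) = [0, 1, 2, 16, 4, 5, 6, 10, 8, 9, 7, 11, 12, 3, 14, 13, 15]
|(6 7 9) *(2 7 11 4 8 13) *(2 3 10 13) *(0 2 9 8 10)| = 11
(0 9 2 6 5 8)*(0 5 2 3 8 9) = (2 6)(3 8 5 9) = [0, 1, 6, 8, 4, 9, 2, 7, 5, 3]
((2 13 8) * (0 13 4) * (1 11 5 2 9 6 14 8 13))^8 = ((0 1 11 5 2 4)(6 14 8 9))^8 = (14)(0 11 2)(1 5 4)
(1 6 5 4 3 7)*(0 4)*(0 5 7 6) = (0 4 3 6 7 1) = [4, 0, 2, 6, 3, 5, 7, 1]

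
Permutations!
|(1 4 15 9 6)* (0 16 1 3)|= |(0 16 1 4 15 9 6 3)|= 8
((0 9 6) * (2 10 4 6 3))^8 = ((0 9 3 2 10 4 6))^8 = (0 9 3 2 10 4 6)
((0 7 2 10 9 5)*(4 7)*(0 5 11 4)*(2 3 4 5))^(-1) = ((2 10 9 11 5)(3 4 7))^(-1) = (2 5 11 9 10)(3 7 4)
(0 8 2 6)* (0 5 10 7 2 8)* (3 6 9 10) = (2 9 10 7)(3 6 5) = [0, 1, 9, 6, 4, 3, 5, 2, 8, 10, 7]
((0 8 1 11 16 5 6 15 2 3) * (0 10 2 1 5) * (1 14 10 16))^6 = (0 10 5 3 15)(2 6 16 14 8)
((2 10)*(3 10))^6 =((2 3 10))^6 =(10)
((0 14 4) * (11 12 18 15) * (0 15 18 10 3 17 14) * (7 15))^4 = ((18)(3 17 14 4 7 15 11 12 10))^4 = (18)(3 7 10 4 12 14 11 17 15)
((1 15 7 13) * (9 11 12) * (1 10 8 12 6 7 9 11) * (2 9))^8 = (15)(6 7 13 10 8 12 11)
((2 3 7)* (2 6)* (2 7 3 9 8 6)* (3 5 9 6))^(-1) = ((2 6 7)(3 5 9 8))^(-1) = (2 7 6)(3 8 9 5)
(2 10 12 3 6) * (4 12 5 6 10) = (2 4 12 3 10 5 6) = [0, 1, 4, 10, 12, 6, 2, 7, 8, 9, 5, 11, 3]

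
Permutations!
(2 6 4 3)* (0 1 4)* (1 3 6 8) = [3, 4, 8, 2, 6, 5, 0, 7, 1] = (0 3 2 8 1 4 6)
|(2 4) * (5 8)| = |(2 4)(5 8)| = 2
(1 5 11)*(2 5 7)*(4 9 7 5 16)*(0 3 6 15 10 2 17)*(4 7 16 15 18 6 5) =(0 3 5 11 1 4 9 16 7 17)(2 15 10)(6 18) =[3, 4, 15, 5, 9, 11, 18, 17, 8, 16, 2, 1, 12, 13, 14, 10, 7, 0, 6]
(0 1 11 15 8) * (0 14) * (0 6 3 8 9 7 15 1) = (1 11)(3 8 14 6)(7 15 9) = [0, 11, 2, 8, 4, 5, 3, 15, 14, 7, 10, 1, 12, 13, 6, 9]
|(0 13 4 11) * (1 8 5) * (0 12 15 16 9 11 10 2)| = 15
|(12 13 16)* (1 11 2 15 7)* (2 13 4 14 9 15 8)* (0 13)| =22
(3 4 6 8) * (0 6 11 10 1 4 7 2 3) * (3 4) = (0 6 8)(1 3 7 2 4 11 10) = [6, 3, 4, 7, 11, 5, 8, 2, 0, 9, 1, 10]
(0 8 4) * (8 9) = (0 9 8 4) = [9, 1, 2, 3, 0, 5, 6, 7, 4, 8]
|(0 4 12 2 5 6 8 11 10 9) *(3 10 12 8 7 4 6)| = |(0 6 7 4 8 11 12 2 5 3 10 9)| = 12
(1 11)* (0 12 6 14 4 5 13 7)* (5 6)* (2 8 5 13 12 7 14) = (0 7)(1 11)(2 8 5 12 13 14 4 6) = [7, 11, 8, 3, 6, 12, 2, 0, 5, 9, 10, 1, 13, 14, 4]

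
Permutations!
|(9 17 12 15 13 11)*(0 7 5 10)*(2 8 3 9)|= 36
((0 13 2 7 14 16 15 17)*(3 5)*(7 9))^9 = (17)(3 5)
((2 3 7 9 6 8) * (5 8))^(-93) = ((2 3 7 9 6 5 8))^(-93) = (2 5 9 3 8 6 7)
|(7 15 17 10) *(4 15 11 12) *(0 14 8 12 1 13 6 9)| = 14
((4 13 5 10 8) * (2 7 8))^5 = ((2 7 8 4 13 5 10))^5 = (2 5 4 7 10 13 8)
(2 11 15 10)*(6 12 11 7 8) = [0, 1, 7, 3, 4, 5, 12, 8, 6, 9, 2, 15, 11, 13, 14, 10] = (2 7 8 6 12 11 15 10)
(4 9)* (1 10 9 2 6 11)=(1 10 9 4 2 6 11)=[0, 10, 6, 3, 2, 5, 11, 7, 8, 4, 9, 1]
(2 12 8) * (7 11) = [0, 1, 12, 3, 4, 5, 6, 11, 2, 9, 10, 7, 8] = (2 12 8)(7 11)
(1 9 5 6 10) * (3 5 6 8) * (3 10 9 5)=(1 5 8 10)(6 9)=[0, 5, 2, 3, 4, 8, 9, 7, 10, 6, 1]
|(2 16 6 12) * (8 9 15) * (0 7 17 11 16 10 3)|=|(0 7 17 11 16 6 12 2 10 3)(8 9 15)|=30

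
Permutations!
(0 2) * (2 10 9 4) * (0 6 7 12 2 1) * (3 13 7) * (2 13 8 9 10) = [2, 0, 6, 8, 1, 5, 3, 12, 9, 4, 10, 11, 13, 7] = (0 2 6 3 8 9 4 1)(7 12 13)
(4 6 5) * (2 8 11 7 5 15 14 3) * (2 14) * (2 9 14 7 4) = (2 8 11 4 6 15 9 14 3 7 5) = [0, 1, 8, 7, 6, 2, 15, 5, 11, 14, 10, 4, 12, 13, 3, 9]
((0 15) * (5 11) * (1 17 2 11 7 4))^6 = ((0 15)(1 17 2 11 5 7 4))^6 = (1 4 7 5 11 2 17)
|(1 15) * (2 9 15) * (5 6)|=4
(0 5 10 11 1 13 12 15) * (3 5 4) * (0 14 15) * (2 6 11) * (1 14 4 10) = [10, 13, 6, 5, 3, 1, 11, 7, 8, 9, 2, 14, 0, 12, 15, 4] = (0 10 2 6 11 14 15 4 3 5 1 13 12)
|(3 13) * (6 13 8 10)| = |(3 8 10 6 13)| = 5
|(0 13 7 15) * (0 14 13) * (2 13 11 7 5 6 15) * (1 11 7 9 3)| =28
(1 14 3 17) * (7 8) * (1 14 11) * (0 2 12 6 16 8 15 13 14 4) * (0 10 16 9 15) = (0 2 12 6 9 15 13 14 3 17 4 10 16 8 7)(1 11) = [2, 11, 12, 17, 10, 5, 9, 0, 7, 15, 16, 1, 6, 14, 3, 13, 8, 4]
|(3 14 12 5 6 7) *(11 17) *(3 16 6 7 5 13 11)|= 12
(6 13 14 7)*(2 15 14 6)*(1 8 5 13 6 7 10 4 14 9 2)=(1 8 5 13 7)(2 15 9)(4 14 10)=[0, 8, 15, 3, 14, 13, 6, 1, 5, 2, 4, 11, 12, 7, 10, 9]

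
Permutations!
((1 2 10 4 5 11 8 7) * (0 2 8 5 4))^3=((0 2 10)(1 8 7)(5 11))^3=(5 11)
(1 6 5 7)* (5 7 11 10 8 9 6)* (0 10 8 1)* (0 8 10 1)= (0 1 5 11 10)(6 7 8 9)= [1, 5, 2, 3, 4, 11, 7, 8, 9, 6, 0, 10]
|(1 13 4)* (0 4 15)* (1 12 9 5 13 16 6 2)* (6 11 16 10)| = 28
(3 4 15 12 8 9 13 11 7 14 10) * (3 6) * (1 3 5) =(1 3 4 15 12 8 9 13 11 7 14 10 6 5) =[0, 3, 2, 4, 15, 1, 5, 14, 9, 13, 6, 7, 8, 11, 10, 12]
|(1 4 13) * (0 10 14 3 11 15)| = 6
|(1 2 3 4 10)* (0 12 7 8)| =|(0 12 7 8)(1 2 3 4 10)| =20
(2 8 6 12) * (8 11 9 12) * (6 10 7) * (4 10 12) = (2 11 9 4 10 7 6 8 12) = [0, 1, 11, 3, 10, 5, 8, 6, 12, 4, 7, 9, 2]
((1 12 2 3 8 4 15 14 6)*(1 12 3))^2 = ((1 3 8 4 15 14 6 12 2))^2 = (1 8 15 6 2 3 4 14 12)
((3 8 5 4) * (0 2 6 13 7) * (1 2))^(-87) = ((0 1 2 6 13 7)(3 8 5 4))^(-87) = (0 6)(1 13)(2 7)(3 8 5 4)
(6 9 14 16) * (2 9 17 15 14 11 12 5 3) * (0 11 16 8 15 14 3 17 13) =[11, 1, 9, 2, 4, 17, 13, 7, 15, 16, 10, 12, 5, 0, 8, 3, 6, 14] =(0 11 12 5 17 14 8 15 3 2 9 16 6 13)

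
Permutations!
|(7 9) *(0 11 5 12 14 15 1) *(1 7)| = 9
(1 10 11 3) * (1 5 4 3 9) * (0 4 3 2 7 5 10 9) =(0 4 2 7 5 3 10 11)(1 9) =[4, 9, 7, 10, 2, 3, 6, 5, 8, 1, 11, 0]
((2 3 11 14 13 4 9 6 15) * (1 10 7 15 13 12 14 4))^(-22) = (15)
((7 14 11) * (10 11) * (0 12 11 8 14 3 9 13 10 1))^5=((0 12 11 7 3 9 13 10 8 14 1))^5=(0 9 1 3 14 7 8 11 10 12 13)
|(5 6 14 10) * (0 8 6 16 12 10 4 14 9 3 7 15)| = 28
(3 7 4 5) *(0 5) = (0 5 3 7 4) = [5, 1, 2, 7, 0, 3, 6, 4]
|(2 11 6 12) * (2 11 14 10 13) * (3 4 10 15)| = |(2 14 15 3 4 10 13)(6 12 11)| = 21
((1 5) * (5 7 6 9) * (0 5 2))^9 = ((0 5 1 7 6 9 2))^9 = (0 1 6 2 5 7 9)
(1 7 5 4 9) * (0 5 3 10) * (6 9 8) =(0 5 4 8 6 9 1 7 3 10) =[5, 7, 2, 10, 8, 4, 9, 3, 6, 1, 0]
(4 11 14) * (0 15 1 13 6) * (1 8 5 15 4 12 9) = (0 4 11 14 12 9 1 13 6)(5 15 8) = [4, 13, 2, 3, 11, 15, 0, 7, 5, 1, 10, 14, 9, 6, 12, 8]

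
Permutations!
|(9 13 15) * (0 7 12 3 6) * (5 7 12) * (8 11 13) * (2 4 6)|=|(0 12 3 2 4 6)(5 7)(8 11 13 15 9)|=30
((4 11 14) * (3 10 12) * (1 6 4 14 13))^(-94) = (14)(1 6 4 11 13)(3 12 10)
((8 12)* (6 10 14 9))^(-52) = (14)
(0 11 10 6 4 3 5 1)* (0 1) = (0 11 10 6 4 3 5) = [11, 1, 2, 5, 3, 0, 4, 7, 8, 9, 6, 10]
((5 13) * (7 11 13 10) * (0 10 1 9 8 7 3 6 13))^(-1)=((0 10 3 6 13 5 1 9 8 7 11))^(-1)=(0 11 7 8 9 1 5 13 6 3 10)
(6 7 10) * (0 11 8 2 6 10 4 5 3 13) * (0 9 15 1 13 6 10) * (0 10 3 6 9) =(0 11 8 2 3 9 15 1 13)(4 5 6 7) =[11, 13, 3, 9, 5, 6, 7, 4, 2, 15, 10, 8, 12, 0, 14, 1]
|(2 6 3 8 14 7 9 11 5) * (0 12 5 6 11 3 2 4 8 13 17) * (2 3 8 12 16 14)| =|(0 16 14 7 9 8 2 11 6 3 13 17)(4 12 5)| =12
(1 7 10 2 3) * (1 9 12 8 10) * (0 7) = [7, 0, 3, 9, 4, 5, 6, 1, 10, 12, 2, 11, 8] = (0 7 1)(2 3 9 12 8 10)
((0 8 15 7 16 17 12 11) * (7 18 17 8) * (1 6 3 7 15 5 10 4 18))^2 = (0 1 3 16 5 4 17 11 15 6 7 8 10 18 12)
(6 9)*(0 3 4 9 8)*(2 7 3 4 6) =[4, 1, 7, 6, 9, 5, 8, 3, 0, 2] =(0 4 9 2 7 3 6 8)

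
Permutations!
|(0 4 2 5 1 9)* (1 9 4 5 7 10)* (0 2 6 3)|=10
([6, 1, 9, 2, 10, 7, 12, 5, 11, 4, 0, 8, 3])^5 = (0 9 12 10 2 6 4 3)(5 7)(8 11)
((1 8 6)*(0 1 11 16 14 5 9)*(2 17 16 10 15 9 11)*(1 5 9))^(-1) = (0 9 14 16 17 2 6 8 1 15 10 11 5)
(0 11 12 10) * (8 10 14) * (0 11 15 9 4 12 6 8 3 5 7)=(0 15 9 4 12 14 3 5 7)(6 8 10 11)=[15, 1, 2, 5, 12, 7, 8, 0, 10, 4, 11, 6, 14, 13, 3, 9]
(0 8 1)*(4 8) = (0 4 8 1) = [4, 0, 2, 3, 8, 5, 6, 7, 1]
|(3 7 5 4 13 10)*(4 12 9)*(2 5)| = |(2 5 12 9 4 13 10 3 7)| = 9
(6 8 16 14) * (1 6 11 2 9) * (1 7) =(1 6 8 16 14 11 2 9 7) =[0, 6, 9, 3, 4, 5, 8, 1, 16, 7, 10, 2, 12, 13, 11, 15, 14]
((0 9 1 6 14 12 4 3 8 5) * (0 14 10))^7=((0 9 1 6 10)(3 8 5 14 12 4))^7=(0 1 10 9 6)(3 8 5 14 12 4)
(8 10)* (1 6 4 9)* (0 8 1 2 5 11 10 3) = (0 8 3)(1 6 4 9 2 5 11 10) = [8, 6, 5, 0, 9, 11, 4, 7, 3, 2, 1, 10]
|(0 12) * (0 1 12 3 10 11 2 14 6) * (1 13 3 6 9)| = 18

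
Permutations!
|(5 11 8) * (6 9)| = 6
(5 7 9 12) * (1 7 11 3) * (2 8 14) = [0, 7, 8, 1, 4, 11, 6, 9, 14, 12, 10, 3, 5, 13, 2] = (1 7 9 12 5 11 3)(2 8 14)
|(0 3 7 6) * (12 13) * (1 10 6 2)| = |(0 3 7 2 1 10 6)(12 13)| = 14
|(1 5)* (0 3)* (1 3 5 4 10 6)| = |(0 5 3)(1 4 10 6)| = 12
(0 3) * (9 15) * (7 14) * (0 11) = (0 3 11)(7 14)(9 15) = [3, 1, 2, 11, 4, 5, 6, 14, 8, 15, 10, 0, 12, 13, 7, 9]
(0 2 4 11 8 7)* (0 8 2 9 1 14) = (0 9 1 14)(2 4 11)(7 8) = [9, 14, 4, 3, 11, 5, 6, 8, 7, 1, 10, 2, 12, 13, 0]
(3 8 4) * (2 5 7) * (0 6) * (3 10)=[6, 1, 5, 8, 10, 7, 0, 2, 4, 9, 3]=(0 6)(2 5 7)(3 8 4 10)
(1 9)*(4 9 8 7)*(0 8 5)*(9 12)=(0 8 7 4 12 9 1 5)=[8, 5, 2, 3, 12, 0, 6, 4, 7, 1, 10, 11, 9]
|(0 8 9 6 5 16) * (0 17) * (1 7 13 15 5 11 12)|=|(0 8 9 6 11 12 1 7 13 15 5 16 17)|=13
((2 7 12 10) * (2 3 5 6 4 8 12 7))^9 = (3 6 8 10 5 4 12)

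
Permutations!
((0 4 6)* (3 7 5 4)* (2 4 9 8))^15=((0 3 7 5 9 8 2 4 6))^15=(0 2 5)(3 4 9)(6 8 7)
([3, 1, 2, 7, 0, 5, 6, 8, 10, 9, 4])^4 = (0 10 7)(3 4 8)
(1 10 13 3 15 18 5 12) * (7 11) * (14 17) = (1 10 13 3 15 18 5 12)(7 11)(14 17) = [0, 10, 2, 15, 4, 12, 6, 11, 8, 9, 13, 7, 1, 3, 17, 18, 16, 14, 5]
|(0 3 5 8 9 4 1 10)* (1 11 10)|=8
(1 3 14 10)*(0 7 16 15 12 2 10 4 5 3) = (0 7 16 15 12 2 10 1)(3 14 4 5) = [7, 0, 10, 14, 5, 3, 6, 16, 8, 9, 1, 11, 2, 13, 4, 12, 15]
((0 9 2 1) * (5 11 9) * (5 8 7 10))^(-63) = (11)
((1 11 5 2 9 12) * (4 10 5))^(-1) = (1 12 9 2 5 10 4 11)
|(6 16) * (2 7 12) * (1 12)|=4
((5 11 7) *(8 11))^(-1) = (5 7 11 8)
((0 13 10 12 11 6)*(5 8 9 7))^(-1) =((0 13 10 12 11 6)(5 8 9 7))^(-1) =(0 6 11 12 10 13)(5 7 9 8)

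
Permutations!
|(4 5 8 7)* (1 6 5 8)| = |(1 6 5)(4 8 7)| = 3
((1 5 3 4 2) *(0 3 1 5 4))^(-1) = (0 3)(1 5 2 4)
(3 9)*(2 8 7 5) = [0, 1, 8, 9, 4, 2, 6, 5, 7, 3] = (2 8 7 5)(3 9)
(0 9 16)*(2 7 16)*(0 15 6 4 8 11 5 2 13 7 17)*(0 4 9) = (2 17 4 8 11 5)(6 9 13 7 16 15) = [0, 1, 17, 3, 8, 2, 9, 16, 11, 13, 10, 5, 12, 7, 14, 6, 15, 4]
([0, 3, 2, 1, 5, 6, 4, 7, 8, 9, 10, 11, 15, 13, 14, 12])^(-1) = [0, 3, 2, 1, 6, 4, 5, 7, 8, 9, 10, 11, 15, 13, 14, 12]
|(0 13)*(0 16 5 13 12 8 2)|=12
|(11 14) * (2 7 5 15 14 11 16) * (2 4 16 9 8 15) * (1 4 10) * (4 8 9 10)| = |(1 8 15 14 10)(2 7 5)(4 16)| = 30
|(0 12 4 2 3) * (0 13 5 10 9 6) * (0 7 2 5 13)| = 10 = |(13)(0 12 4 5 10 9 6 7 2 3)|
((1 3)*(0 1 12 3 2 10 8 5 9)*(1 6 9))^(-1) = ((0 6 9)(1 2 10 8 5)(3 12))^(-1) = (0 9 6)(1 5 8 10 2)(3 12)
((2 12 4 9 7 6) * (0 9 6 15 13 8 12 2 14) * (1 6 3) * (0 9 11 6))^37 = (0 3 12 13 7 14 11 1 4 8 15 9 6) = ((0 11 6 14 9 7 15 13 8 12 4 3 1))^37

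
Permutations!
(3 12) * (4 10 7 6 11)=(3 12)(4 10 7 6 11)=[0, 1, 2, 12, 10, 5, 11, 6, 8, 9, 7, 4, 3]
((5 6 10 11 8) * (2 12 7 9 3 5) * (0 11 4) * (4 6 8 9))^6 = ((0 11 9 3 5 8 2 12 7 4)(6 10))^6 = (0 2 9 7 5)(3 4 8 11 12)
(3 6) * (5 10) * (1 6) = (1 6 3)(5 10) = [0, 6, 2, 1, 4, 10, 3, 7, 8, 9, 5]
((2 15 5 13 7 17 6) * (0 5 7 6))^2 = ((0 5 13 6 2 15 7 17))^2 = (0 13 2 7)(5 6 15 17)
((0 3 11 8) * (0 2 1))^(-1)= (0 1 2 8 11 3)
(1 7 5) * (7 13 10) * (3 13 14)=(1 14 3 13 10 7 5)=[0, 14, 2, 13, 4, 1, 6, 5, 8, 9, 7, 11, 12, 10, 3]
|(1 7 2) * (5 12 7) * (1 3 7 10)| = 12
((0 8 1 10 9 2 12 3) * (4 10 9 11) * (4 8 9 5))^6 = (0 9 2 12 3)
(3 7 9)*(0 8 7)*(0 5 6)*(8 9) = (0 9 3 5 6)(7 8) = [9, 1, 2, 5, 4, 6, 0, 8, 7, 3]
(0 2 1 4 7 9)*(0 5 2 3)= (0 3)(1 4 7 9 5 2)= [3, 4, 1, 0, 7, 2, 6, 9, 8, 5]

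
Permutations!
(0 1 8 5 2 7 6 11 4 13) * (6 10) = (0 1 8 5 2 7 10 6 11 4 13) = [1, 8, 7, 3, 13, 2, 11, 10, 5, 9, 6, 4, 12, 0]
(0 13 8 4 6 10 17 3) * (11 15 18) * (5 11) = (0 13 8 4 6 10 17 3)(5 11 15 18) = [13, 1, 2, 0, 6, 11, 10, 7, 4, 9, 17, 15, 12, 8, 14, 18, 16, 3, 5]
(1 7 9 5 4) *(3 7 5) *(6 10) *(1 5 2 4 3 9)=(1 2 4 5 3 7)(6 10)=[0, 2, 4, 7, 5, 3, 10, 1, 8, 9, 6]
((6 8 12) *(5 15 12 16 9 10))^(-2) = ((5 15 12 6 8 16 9 10))^(-2) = (5 9 8 12)(6 15 10 16)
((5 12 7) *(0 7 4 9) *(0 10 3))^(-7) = ((0 7 5 12 4 9 10 3))^(-7) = (0 7 5 12 4 9 10 3)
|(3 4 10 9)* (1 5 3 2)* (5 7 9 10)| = |(10)(1 7 9 2)(3 4 5)| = 12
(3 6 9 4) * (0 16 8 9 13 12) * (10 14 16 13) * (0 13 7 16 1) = (0 7 16 8 9 4 3 6 10 14 1)(12 13) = [7, 0, 2, 6, 3, 5, 10, 16, 9, 4, 14, 11, 13, 12, 1, 15, 8]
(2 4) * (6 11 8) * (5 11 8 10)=(2 4)(5 11 10)(6 8)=[0, 1, 4, 3, 2, 11, 8, 7, 6, 9, 5, 10]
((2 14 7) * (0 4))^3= (14)(0 4)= ((0 4)(2 14 7))^3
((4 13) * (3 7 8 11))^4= (13)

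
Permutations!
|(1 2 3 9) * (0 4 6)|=12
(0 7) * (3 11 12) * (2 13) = (0 7)(2 13)(3 11 12) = [7, 1, 13, 11, 4, 5, 6, 0, 8, 9, 10, 12, 3, 2]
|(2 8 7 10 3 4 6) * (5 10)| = 8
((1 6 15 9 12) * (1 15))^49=(1 6)(9 12 15)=((1 6)(9 12 15))^49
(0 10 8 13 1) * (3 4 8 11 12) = (0 10 11 12 3 4 8 13 1) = [10, 0, 2, 4, 8, 5, 6, 7, 13, 9, 11, 12, 3, 1]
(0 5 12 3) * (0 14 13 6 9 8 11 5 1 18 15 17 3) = (0 1 18 15 17 3 14 13 6 9 8 11 5 12) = [1, 18, 2, 14, 4, 12, 9, 7, 11, 8, 10, 5, 0, 6, 13, 17, 16, 3, 15]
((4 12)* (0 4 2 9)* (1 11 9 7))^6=(0 11 7 12)(1 2 4 9)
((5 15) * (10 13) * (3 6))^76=((3 6)(5 15)(10 13))^76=(15)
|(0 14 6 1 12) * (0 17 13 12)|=12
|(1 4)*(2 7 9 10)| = 4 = |(1 4)(2 7 9 10)|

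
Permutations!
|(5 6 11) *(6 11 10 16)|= 6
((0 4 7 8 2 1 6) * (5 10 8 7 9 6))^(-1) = ((0 4 9 6)(1 5 10 8 2))^(-1) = (0 6 9 4)(1 2 8 10 5)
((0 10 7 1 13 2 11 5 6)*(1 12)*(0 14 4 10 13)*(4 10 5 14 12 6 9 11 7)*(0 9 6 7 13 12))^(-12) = ((0 12 1 9 11 14 10 4 5 6)(2 13))^(-12) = (0 5 10 11 1)(4 14 9 12 6)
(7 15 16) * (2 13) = [0, 1, 13, 3, 4, 5, 6, 15, 8, 9, 10, 11, 12, 2, 14, 16, 7] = (2 13)(7 15 16)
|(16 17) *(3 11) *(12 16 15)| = |(3 11)(12 16 17 15)| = 4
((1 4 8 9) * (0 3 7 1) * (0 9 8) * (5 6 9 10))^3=(0 1 3 4 7)(5 10 9 6)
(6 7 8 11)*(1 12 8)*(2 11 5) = (1 12 8 5 2 11 6 7) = [0, 12, 11, 3, 4, 2, 7, 1, 5, 9, 10, 6, 8]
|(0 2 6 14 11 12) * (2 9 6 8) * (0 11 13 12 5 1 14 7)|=12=|(0 9 6 7)(1 14 13 12 11 5)(2 8)|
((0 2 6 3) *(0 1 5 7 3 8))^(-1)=(0 8 6 2)(1 3 7 5)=((0 2 6 8)(1 5 7 3))^(-1)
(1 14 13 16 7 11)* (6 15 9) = (1 14 13 16 7 11)(6 15 9) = [0, 14, 2, 3, 4, 5, 15, 11, 8, 6, 10, 1, 12, 16, 13, 9, 7]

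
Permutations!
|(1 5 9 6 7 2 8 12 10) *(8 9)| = 20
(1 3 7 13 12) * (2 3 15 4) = (1 15 4 2 3 7 13 12) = [0, 15, 3, 7, 2, 5, 6, 13, 8, 9, 10, 11, 1, 12, 14, 4]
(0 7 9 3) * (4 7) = (0 4 7 9 3) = [4, 1, 2, 0, 7, 5, 6, 9, 8, 3]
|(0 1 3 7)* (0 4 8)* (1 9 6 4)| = 15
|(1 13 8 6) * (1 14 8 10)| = |(1 13 10)(6 14 8)| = 3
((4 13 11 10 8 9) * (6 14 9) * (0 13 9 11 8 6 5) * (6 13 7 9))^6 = (0 11 7 10 9 13 4 8 6 5 14)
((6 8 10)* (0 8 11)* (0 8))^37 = (6 11 8 10)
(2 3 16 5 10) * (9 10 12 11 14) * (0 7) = (0 7)(2 3 16 5 12 11 14 9 10) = [7, 1, 3, 16, 4, 12, 6, 0, 8, 10, 2, 14, 11, 13, 9, 15, 5]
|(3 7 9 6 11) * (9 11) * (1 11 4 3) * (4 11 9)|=7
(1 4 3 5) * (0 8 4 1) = (0 8 4 3 5) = [8, 1, 2, 5, 3, 0, 6, 7, 4]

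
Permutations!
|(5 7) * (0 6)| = |(0 6)(5 7)| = 2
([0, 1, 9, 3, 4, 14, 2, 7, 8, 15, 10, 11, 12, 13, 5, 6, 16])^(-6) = [0, 1, 15, 3, 4, 5, 9, 7, 8, 6, 10, 11, 12, 13, 14, 2, 16]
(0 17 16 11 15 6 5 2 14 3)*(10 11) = (0 17 16 10 11 15 6 5 2 14 3) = [17, 1, 14, 0, 4, 2, 5, 7, 8, 9, 11, 15, 12, 13, 3, 6, 10, 16]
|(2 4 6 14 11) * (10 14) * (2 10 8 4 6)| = |(2 6 8 4)(10 14 11)| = 12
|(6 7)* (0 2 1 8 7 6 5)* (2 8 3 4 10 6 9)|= |(0 8 7 5)(1 3 4 10 6 9 2)|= 28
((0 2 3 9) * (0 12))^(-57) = (0 9 2 12 3)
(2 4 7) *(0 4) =[4, 1, 0, 3, 7, 5, 6, 2] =(0 4 7 2)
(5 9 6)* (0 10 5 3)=(0 10 5 9 6 3)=[10, 1, 2, 0, 4, 9, 3, 7, 8, 6, 5]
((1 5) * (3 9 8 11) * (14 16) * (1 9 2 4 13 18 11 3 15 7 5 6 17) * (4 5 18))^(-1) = (1 17 6)(2 3 8 9 5)(4 13)(7 15 11 18)(14 16)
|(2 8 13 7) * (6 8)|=5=|(2 6 8 13 7)|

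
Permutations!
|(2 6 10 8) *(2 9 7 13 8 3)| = 4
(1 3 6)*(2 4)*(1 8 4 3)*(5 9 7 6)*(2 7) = (2 3 5 9)(4 7 6 8) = [0, 1, 3, 5, 7, 9, 8, 6, 4, 2]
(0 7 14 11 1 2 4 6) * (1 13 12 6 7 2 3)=(0 2 4 7 14 11 13 12 6)(1 3)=[2, 3, 4, 1, 7, 5, 0, 14, 8, 9, 10, 13, 6, 12, 11]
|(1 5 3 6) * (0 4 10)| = 12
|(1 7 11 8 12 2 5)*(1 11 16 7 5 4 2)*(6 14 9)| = 30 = |(1 5 11 8 12)(2 4)(6 14 9)(7 16)|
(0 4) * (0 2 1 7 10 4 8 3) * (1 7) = (0 8 3)(2 7 10 4) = [8, 1, 7, 0, 2, 5, 6, 10, 3, 9, 4]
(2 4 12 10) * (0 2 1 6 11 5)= (0 2 4 12 10 1 6 11 5)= [2, 6, 4, 3, 12, 0, 11, 7, 8, 9, 1, 5, 10]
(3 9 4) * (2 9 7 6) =[0, 1, 9, 7, 3, 5, 2, 6, 8, 4] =(2 9 4 3 7 6)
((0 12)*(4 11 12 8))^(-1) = ((0 8 4 11 12))^(-1) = (0 12 11 4 8)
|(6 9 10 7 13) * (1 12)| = |(1 12)(6 9 10 7 13)| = 10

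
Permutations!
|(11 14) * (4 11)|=3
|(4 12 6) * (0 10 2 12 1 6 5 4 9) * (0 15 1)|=12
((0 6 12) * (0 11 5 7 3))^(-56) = ((0 6 12 11 5 7 3))^(-56) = (12)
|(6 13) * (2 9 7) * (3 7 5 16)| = |(2 9 5 16 3 7)(6 13)| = 6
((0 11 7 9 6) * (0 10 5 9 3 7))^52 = ((0 11)(3 7)(5 9 6 10))^52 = (11)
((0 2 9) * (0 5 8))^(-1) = (0 8 5 9 2)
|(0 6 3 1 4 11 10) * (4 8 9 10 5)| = |(0 6 3 1 8 9 10)(4 11 5)| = 21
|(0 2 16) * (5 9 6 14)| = 12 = |(0 2 16)(5 9 6 14)|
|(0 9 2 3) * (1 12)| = 4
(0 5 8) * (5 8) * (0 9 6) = [8, 1, 2, 3, 4, 5, 0, 7, 9, 6] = (0 8 9 6)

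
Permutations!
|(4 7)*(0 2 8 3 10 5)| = 6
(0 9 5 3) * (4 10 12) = (0 9 5 3)(4 10 12) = [9, 1, 2, 0, 10, 3, 6, 7, 8, 5, 12, 11, 4]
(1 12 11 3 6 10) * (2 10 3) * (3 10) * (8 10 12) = (1 8 10)(2 3 6 12 11) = [0, 8, 3, 6, 4, 5, 12, 7, 10, 9, 1, 2, 11]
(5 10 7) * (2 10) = (2 10 7 5) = [0, 1, 10, 3, 4, 2, 6, 5, 8, 9, 7]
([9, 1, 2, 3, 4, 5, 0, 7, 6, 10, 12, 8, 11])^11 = [11, 1, 2, 3, 4, 5, 12, 7, 10, 8, 6, 9, 0]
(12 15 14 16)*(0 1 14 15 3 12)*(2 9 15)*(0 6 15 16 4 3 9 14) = [1, 0, 14, 12, 3, 5, 15, 7, 8, 16, 10, 11, 9, 13, 4, 2, 6] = (0 1)(2 14 4 3 12 9 16 6 15)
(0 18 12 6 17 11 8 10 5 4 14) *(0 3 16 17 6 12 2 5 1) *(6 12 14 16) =(0 18 2 5 4 16 17 11 8 10 1)(3 6 12 14) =[18, 0, 5, 6, 16, 4, 12, 7, 10, 9, 1, 8, 14, 13, 3, 15, 17, 11, 2]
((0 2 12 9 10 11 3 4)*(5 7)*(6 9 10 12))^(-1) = (0 4 3 11 10 12 9 6 2)(5 7)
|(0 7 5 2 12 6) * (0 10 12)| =12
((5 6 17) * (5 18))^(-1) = (5 18 17 6)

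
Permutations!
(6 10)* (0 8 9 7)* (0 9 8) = (6 10)(7 9) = [0, 1, 2, 3, 4, 5, 10, 9, 8, 7, 6]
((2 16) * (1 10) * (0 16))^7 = (0 16 2)(1 10)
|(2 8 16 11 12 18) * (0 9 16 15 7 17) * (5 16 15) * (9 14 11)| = 13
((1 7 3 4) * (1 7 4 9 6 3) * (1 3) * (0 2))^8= ((0 2)(1 4 7 3 9 6))^8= (1 7 9)(3 6 4)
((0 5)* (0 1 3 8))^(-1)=((0 5 1 3 8))^(-1)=(0 8 3 1 5)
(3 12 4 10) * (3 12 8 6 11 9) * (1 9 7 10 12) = (1 9 3 8 6 11 7 10)(4 12) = [0, 9, 2, 8, 12, 5, 11, 10, 6, 3, 1, 7, 4]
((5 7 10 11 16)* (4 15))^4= (5 16 11 10 7)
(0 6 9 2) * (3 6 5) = [5, 1, 0, 6, 4, 3, 9, 7, 8, 2] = (0 5 3 6 9 2)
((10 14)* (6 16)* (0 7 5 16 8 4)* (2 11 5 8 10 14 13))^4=((0 7 8 4)(2 11 5 16 6 10 13))^4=(2 6 11 10 5 13 16)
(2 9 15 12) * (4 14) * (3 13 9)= (2 3 13 9 15 12)(4 14)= [0, 1, 3, 13, 14, 5, 6, 7, 8, 15, 10, 11, 2, 9, 4, 12]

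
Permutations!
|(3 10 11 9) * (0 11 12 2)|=|(0 11 9 3 10 12 2)|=7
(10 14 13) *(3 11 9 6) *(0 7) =(0 7)(3 11 9 6)(10 14 13) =[7, 1, 2, 11, 4, 5, 3, 0, 8, 6, 14, 9, 12, 10, 13]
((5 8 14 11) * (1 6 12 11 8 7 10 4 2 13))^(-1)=((1 6 12 11 5 7 10 4 2 13)(8 14))^(-1)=(1 13 2 4 10 7 5 11 12 6)(8 14)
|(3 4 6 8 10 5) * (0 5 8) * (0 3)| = |(0 5)(3 4 6)(8 10)| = 6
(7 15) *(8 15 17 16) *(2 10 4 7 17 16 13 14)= [0, 1, 10, 3, 7, 5, 6, 16, 15, 9, 4, 11, 12, 14, 2, 17, 8, 13]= (2 10 4 7 16 8 15 17 13 14)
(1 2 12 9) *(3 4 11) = (1 2 12 9)(3 4 11) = [0, 2, 12, 4, 11, 5, 6, 7, 8, 1, 10, 3, 9]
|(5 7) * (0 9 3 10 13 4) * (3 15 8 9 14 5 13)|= 6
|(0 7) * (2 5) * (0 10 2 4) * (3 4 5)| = 6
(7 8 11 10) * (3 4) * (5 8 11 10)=(3 4)(5 8 10 7 11)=[0, 1, 2, 4, 3, 8, 6, 11, 10, 9, 7, 5]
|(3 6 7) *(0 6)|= |(0 6 7 3)|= 4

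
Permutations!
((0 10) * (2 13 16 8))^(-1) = (0 10)(2 8 16 13)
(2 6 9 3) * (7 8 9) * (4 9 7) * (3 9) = (9)(2 6 4 3)(7 8) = [0, 1, 6, 2, 3, 5, 4, 8, 7, 9]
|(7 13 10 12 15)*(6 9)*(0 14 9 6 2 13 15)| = |(0 14 9 2 13 10 12)(7 15)| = 14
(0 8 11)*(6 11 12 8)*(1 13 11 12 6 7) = (0 7 1 13 11)(6 12 8) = [7, 13, 2, 3, 4, 5, 12, 1, 6, 9, 10, 0, 8, 11]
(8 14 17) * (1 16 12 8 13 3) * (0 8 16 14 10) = (0 8 10)(1 14 17 13 3)(12 16) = [8, 14, 2, 1, 4, 5, 6, 7, 10, 9, 0, 11, 16, 3, 17, 15, 12, 13]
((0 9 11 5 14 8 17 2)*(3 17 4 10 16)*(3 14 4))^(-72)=(17)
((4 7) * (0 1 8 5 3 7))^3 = (0 5 4 8 7 1 3)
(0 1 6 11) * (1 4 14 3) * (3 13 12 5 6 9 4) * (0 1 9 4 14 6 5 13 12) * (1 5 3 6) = (0 6 11 5 3 9 14 12 13)(1 4) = [6, 4, 2, 9, 1, 3, 11, 7, 8, 14, 10, 5, 13, 0, 12]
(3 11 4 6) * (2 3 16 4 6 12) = (2 3 11 6 16 4 12) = [0, 1, 3, 11, 12, 5, 16, 7, 8, 9, 10, 6, 2, 13, 14, 15, 4]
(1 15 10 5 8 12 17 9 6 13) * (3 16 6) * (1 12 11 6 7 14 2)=(1 15 10 5 8 11 6 13 12 17 9 3 16 7 14 2)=[0, 15, 1, 16, 4, 8, 13, 14, 11, 3, 5, 6, 17, 12, 2, 10, 7, 9]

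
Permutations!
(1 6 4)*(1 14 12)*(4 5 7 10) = (1 6 5 7 10 4 14 12) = [0, 6, 2, 3, 14, 7, 5, 10, 8, 9, 4, 11, 1, 13, 12]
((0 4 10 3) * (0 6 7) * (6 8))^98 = ((0 4 10 3 8 6 7))^98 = (10)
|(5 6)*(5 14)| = 3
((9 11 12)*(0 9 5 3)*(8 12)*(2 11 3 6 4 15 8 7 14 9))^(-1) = (0 3 9 14 7 11 2)(4 6 5 12 8 15) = ((0 2 11 7 14 9 3)(4 15 8 12 5 6))^(-1)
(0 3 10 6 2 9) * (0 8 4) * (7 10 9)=[3, 1, 7, 9, 0, 5, 2, 10, 4, 8, 6]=(0 3 9 8 4)(2 7 10 6)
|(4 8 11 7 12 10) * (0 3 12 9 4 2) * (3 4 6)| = |(0 4 8 11 7 9 6 3 12 10 2)| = 11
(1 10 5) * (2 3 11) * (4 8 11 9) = (1 10 5)(2 3 9 4 8 11) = [0, 10, 3, 9, 8, 1, 6, 7, 11, 4, 5, 2]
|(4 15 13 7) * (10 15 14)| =|(4 14 10 15 13 7)| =6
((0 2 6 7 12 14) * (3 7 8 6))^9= ((0 2 3 7 12 14)(6 8))^9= (0 7)(2 12)(3 14)(6 8)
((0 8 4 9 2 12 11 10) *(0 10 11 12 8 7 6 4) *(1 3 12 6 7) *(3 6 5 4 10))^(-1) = (0 8 2 9 4 5 12 3 10 6 1)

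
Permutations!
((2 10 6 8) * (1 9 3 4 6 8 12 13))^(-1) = (1 13 12 6 4 3 9)(2 8 10)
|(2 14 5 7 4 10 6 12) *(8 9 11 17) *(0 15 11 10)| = 14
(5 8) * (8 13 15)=(5 13 15 8)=[0, 1, 2, 3, 4, 13, 6, 7, 5, 9, 10, 11, 12, 15, 14, 8]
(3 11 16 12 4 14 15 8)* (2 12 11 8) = [0, 1, 12, 8, 14, 5, 6, 7, 3, 9, 10, 16, 4, 13, 15, 2, 11] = (2 12 4 14 15)(3 8)(11 16)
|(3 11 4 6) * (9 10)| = |(3 11 4 6)(9 10)| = 4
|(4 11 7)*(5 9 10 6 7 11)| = 6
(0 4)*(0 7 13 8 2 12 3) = [4, 1, 12, 0, 7, 5, 6, 13, 2, 9, 10, 11, 3, 8] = (0 4 7 13 8 2 12 3)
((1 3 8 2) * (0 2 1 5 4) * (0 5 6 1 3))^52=(8)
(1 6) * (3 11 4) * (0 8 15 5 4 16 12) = (0 8 15 5 4 3 11 16 12)(1 6) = [8, 6, 2, 11, 3, 4, 1, 7, 15, 9, 10, 16, 0, 13, 14, 5, 12]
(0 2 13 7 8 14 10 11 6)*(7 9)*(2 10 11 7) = (0 10 7 8 14 11 6)(2 13 9) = [10, 1, 13, 3, 4, 5, 0, 8, 14, 2, 7, 6, 12, 9, 11]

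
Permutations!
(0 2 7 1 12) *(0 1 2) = (1 12)(2 7) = [0, 12, 7, 3, 4, 5, 6, 2, 8, 9, 10, 11, 1]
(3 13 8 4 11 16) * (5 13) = (3 5 13 8 4 11 16) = [0, 1, 2, 5, 11, 13, 6, 7, 4, 9, 10, 16, 12, 8, 14, 15, 3]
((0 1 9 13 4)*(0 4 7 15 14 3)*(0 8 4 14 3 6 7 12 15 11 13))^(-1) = (0 9 1)(3 15 12 13 11 7 6 14 4 8)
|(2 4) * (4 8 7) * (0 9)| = 4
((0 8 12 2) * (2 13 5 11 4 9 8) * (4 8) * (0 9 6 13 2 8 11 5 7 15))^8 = ((0 8 12 2 9 4 6 13 7 15))^8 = (0 7 6 9 12)(2 8 15 13 4)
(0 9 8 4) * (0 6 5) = [9, 1, 2, 3, 6, 0, 5, 7, 4, 8] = (0 9 8 4 6 5)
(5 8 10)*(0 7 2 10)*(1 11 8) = [7, 11, 10, 3, 4, 1, 6, 2, 0, 9, 5, 8] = (0 7 2 10 5 1 11 8)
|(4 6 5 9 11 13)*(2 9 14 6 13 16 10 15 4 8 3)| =30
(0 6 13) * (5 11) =(0 6 13)(5 11) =[6, 1, 2, 3, 4, 11, 13, 7, 8, 9, 10, 5, 12, 0]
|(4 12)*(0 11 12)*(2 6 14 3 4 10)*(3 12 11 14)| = 8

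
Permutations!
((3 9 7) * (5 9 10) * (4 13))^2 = ((3 10 5 9 7)(4 13))^2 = (13)(3 5 7 10 9)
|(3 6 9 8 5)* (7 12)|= 10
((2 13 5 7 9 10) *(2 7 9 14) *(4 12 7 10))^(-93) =((2 13 5 9 4 12 7 14))^(-93) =(2 9 7 13 4 14 5 12)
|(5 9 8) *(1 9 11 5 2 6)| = 10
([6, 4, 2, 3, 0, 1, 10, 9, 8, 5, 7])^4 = [9, 10, 2, 3, 7, 6, 5, 4, 8, 0, 1]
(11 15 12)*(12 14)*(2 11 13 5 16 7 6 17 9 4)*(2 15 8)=(2 11 8)(4 15 14 12 13 5 16 7 6 17 9)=[0, 1, 11, 3, 15, 16, 17, 6, 2, 4, 10, 8, 13, 5, 12, 14, 7, 9]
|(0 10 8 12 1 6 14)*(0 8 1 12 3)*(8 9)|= 8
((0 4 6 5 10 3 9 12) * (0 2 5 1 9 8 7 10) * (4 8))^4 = (0 3 9)(1 5 10)(2 7 6)(4 12 8)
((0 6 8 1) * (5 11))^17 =((0 6 8 1)(5 11))^17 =(0 6 8 1)(5 11)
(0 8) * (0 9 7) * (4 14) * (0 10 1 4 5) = (0 8 9 7 10 1 4 14 5) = [8, 4, 2, 3, 14, 0, 6, 10, 9, 7, 1, 11, 12, 13, 5]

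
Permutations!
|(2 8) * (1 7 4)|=|(1 7 4)(2 8)|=6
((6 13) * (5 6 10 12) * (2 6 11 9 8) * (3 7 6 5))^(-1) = ((2 5 11 9 8)(3 7 6 13 10 12))^(-1) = (2 8 9 11 5)(3 12 10 13 6 7)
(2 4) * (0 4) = (0 4 2) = [4, 1, 0, 3, 2]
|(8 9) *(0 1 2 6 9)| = |(0 1 2 6 9 8)| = 6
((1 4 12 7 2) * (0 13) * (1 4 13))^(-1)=((0 1 13)(2 4 12 7))^(-1)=(0 13 1)(2 7 12 4)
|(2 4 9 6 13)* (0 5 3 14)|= |(0 5 3 14)(2 4 9 6 13)|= 20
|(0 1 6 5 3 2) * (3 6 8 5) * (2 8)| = 12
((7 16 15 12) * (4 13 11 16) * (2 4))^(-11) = (2 15 13 7 16 4 12 11)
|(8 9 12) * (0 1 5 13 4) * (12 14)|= 20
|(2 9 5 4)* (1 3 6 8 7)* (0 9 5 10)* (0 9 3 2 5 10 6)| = |(0 3)(1 2 10 9 6 8 7)(4 5)| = 14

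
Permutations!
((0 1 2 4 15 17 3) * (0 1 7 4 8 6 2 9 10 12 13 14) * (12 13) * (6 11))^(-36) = ((0 7 4 15 17 3 1 9 10 13 14)(2 8 11 6))^(-36) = (0 10 3 4 14 9 17 7 13 1 15)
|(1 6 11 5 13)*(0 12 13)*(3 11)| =8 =|(0 12 13 1 6 3 11 5)|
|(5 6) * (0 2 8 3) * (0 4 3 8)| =|(8)(0 2)(3 4)(5 6)| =2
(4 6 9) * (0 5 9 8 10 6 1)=[5, 0, 2, 3, 1, 9, 8, 7, 10, 4, 6]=(0 5 9 4 1)(6 8 10)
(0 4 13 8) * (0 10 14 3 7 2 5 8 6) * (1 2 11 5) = [4, 2, 1, 7, 13, 8, 0, 11, 10, 9, 14, 5, 12, 6, 3] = (0 4 13 6)(1 2)(3 7 11 5 8 10 14)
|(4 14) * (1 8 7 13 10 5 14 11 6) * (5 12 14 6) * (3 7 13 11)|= 12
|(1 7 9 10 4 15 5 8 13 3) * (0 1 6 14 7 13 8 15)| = |(0 1 13 3 6 14 7 9 10 4)(5 15)| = 10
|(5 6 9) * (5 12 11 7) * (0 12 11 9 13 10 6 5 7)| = 12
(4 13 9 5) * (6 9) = (4 13 6 9 5) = [0, 1, 2, 3, 13, 4, 9, 7, 8, 5, 10, 11, 12, 6]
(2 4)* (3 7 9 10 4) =[0, 1, 3, 7, 2, 5, 6, 9, 8, 10, 4] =(2 3 7 9 10 4)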